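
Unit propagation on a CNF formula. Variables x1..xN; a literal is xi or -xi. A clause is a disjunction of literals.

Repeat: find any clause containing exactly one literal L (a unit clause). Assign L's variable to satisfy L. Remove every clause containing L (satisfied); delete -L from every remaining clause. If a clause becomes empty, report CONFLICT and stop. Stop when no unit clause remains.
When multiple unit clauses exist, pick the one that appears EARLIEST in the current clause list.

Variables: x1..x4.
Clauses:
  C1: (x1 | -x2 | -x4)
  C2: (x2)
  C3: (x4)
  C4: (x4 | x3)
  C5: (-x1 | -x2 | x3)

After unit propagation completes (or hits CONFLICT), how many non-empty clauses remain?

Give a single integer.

Answer: 0

Derivation:
unit clause [2] forces x2=T; simplify:
  drop -2 from [1, -2, -4] -> [1, -4]
  drop -2 from [-1, -2, 3] -> [-1, 3]
  satisfied 1 clause(s); 4 remain; assigned so far: [2]
unit clause [4] forces x4=T; simplify:
  drop -4 from [1, -4] -> [1]
  satisfied 2 clause(s); 2 remain; assigned so far: [2, 4]
unit clause [1] forces x1=T; simplify:
  drop -1 from [-1, 3] -> [3]
  satisfied 1 clause(s); 1 remain; assigned so far: [1, 2, 4]
unit clause [3] forces x3=T; simplify:
  satisfied 1 clause(s); 0 remain; assigned so far: [1, 2, 3, 4]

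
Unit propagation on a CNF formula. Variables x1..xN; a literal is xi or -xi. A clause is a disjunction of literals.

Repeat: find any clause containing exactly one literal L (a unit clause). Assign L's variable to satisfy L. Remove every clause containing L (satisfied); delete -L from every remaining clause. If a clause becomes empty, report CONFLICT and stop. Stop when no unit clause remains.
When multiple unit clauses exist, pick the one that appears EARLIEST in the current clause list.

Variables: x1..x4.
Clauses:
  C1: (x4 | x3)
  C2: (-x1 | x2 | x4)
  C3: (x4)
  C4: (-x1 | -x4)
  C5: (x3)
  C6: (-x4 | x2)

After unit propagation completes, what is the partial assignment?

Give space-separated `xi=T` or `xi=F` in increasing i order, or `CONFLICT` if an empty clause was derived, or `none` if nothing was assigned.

Answer: x1=F x2=T x3=T x4=T

Derivation:
unit clause [4] forces x4=T; simplify:
  drop -4 from [-1, -4] -> [-1]
  drop -4 from [-4, 2] -> [2]
  satisfied 3 clause(s); 3 remain; assigned so far: [4]
unit clause [-1] forces x1=F; simplify:
  satisfied 1 clause(s); 2 remain; assigned so far: [1, 4]
unit clause [3] forces x3=T; simplify:
  satisfied 1 clause(s); 1 remain; assigned so far: [1, 3, 4]
unit clause [2] forces x2=T; simplify:
  satisfied 1 clause(s); 0 remain; assigned so far: [1, 2, 3, 4]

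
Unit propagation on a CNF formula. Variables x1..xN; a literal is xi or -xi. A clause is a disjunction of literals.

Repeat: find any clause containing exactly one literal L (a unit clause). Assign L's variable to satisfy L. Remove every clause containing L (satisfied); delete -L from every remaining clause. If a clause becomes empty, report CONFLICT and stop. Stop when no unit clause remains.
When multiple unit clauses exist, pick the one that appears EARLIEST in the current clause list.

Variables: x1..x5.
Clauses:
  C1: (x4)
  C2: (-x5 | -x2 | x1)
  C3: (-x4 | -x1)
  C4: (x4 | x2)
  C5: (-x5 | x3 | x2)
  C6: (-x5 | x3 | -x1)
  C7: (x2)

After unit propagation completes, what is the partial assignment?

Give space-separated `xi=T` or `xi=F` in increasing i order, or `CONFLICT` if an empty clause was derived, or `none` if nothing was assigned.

unit clause [4] forces x4=T; simplify:
  drop -4 from [-4, -1] -> [-1]
  satisfied 2 clause(s); 5 remain; assigned so far: [4]
unit clause [-1] forces x1=F; simplify:
  drop 1 from [-5, -2, 1] -> [-5, -2]
  satisfied 2 clause(s); 3 remain; assigned so far: [1, 4]
unit clause [2] forces x2=T; simplify:
  drop -2 from [-5, -2] -> [-5]
  satisfied 2 clause(s); 1 remain; assigned so far: [1, 2, 4]
unit clause [-5] forces x5=F; simplify:
  satisfied 1 clause(s); 0 remain; assigned so far: [1, 2, 4, 5]

Answer: x1=F x2=T x4=T x5=F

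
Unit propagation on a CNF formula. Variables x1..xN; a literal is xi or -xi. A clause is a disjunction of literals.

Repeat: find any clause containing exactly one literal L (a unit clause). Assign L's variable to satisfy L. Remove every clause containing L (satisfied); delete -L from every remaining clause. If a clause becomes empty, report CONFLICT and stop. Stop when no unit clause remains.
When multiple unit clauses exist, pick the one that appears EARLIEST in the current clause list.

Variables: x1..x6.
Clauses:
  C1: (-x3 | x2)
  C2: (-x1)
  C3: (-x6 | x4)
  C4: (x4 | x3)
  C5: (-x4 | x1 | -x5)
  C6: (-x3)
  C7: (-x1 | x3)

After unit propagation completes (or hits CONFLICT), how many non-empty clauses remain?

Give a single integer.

unit clause [-1] forces x1=F; simplify:
  drop 1 from [-4, 1, -5] -> [-4, -5]
  satisfied 2 clause(s); 5 remain; assigned so far: [1]
unit clause [-3] forces x3=F; simplify:
  drop 3 from [4, 3] -> [4]
  satisfied 2 clause(s); 3 remain; assigned so far: [1, 3]
unit clause [4] forces x4=T; simplify:
  drop -4 from [-4, -5] -> [-5]
  satisfied 2 clause(s); 1 remain; assigned so far: [1, 3, 4]
unit clause [-5] forces x5=F; simplify:
  satisfied 1 clause(s); 0 remain; assigned so far: [1, 3, 4, 5]

Answer: 0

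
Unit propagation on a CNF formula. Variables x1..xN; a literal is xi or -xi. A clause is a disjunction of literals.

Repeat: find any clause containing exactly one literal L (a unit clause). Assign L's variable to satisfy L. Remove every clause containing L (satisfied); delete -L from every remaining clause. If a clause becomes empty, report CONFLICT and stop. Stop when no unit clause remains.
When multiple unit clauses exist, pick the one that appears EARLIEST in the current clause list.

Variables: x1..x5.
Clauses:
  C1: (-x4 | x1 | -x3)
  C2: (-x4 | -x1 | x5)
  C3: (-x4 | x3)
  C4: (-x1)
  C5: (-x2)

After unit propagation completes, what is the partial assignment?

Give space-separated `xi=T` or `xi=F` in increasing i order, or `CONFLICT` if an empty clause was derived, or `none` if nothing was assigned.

unit clause [-1] forces x1=F; simplify:
  drop 1 from [-4, 1, -3] -> [-4, -3]
  satisfied 2 clause(s); 3 remain; assigned so far: [1]
unit clause [-2] forces x2=F; simplify:
  satisfied 1 clause(s); 2 remain; assigned so far: [1, 2]

Answer: x1=F x2=F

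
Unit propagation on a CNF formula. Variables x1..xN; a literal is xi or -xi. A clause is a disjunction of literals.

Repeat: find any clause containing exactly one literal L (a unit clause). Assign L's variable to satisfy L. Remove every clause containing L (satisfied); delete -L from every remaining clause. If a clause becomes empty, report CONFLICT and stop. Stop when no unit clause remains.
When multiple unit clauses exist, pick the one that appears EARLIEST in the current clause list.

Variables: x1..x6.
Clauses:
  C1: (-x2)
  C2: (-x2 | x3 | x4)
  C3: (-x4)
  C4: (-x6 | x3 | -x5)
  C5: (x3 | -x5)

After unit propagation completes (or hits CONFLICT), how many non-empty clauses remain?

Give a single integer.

unit clause [-2] forces x2=F; simplify:
  satisfied 2 clause(s); 3 remain; assigned so far: [2]
unit clause [-4] forces x4=F; simplify:
  satisfied 1 clause(s); 2 remain; assigned so far: [2, 4]

Answer: 2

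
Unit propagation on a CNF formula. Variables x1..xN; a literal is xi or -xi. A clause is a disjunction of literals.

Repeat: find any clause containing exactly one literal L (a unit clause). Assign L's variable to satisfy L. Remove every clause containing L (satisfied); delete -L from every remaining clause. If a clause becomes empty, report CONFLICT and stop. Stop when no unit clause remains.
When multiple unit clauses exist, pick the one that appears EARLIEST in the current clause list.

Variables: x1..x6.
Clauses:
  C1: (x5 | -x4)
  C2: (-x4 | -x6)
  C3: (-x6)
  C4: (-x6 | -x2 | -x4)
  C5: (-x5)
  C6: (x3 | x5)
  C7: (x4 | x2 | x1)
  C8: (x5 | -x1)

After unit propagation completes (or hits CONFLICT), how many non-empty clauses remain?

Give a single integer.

unit clause [-6] forces x6=F; simplify:
  satisfied 3 clause(s); 5 remain; assigned so far: [6]
unit clause [-5] forces x5=F; simplify:
  drop 5 from [5, -4] -> [-4]
  drop 5 from [3, 5] -> [3]
  drop 5 from [5, -1] -> [-1]
  satisfied 1 clause(s); 4 remain; assigned so far: [5, 6]
unit clause [-4] forces x4=F; simplify:
  drop 4 from [4, 2, 1] -> [2, 1]
  satisfied 1 clause(s); 3 remain; assigned so far: [4, 5, 6]
unit clause [3] forces x3=T; simplify:
  satisfied 1 clause(s); 2 remain; assigned so far: [3, 4, 5, 6]
unit clause [-1] forces x1=F; simplify:
  drop 1 from [2, 1] -> [2]
  satisfied 1 clause(s); 1 remain; assigned so far: [1, 3, 4, 5, 6]
unit clause [2] forces x2=T; simplify:
  satisfied 1 clause(s); 0 remain; assigned so far: [1, 2, 3, 4, 5, 6]

Answer: 0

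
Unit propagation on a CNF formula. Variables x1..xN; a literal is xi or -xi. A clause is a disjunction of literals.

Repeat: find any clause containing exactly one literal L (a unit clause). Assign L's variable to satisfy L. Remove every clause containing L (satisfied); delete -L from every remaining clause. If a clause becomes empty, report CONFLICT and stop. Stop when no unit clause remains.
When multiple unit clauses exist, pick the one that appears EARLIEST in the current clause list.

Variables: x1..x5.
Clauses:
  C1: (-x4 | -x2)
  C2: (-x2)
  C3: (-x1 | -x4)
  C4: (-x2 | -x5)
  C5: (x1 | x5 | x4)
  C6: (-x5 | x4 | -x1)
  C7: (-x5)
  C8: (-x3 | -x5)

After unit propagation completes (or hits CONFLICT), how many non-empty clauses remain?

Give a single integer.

Answer: 2

Derivation:
unit clause [-2] forces x2=F; simplify:
  satisfied 3 clause(s); 5 remain; assigned so far: [2]
unit clause [-5] forces x5=F; simplify:
  drop 5 from [1, 5, 4] -> [1, 4]
  satisfied 3 clause(s); 2 remain; assigned so far: [2, 5]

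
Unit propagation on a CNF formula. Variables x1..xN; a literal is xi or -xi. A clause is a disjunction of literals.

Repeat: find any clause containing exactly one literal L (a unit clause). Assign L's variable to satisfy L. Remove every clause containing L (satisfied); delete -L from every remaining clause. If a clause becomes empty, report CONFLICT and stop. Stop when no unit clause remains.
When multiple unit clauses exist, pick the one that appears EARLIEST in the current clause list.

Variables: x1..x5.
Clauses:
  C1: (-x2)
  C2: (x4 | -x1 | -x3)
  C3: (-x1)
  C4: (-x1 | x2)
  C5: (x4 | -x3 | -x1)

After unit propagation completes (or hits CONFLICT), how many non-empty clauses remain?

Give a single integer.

Answer: 0

Derivation:
unit clause [-2] forces x2=F; simplify:
  drop 2 from [-1, 2] -> [-1]
  satisfied 1 clause(s); 4 remain; assigned so far: [2]
unit clause [-1] forces x1=F; simplify:
  satisfied 4 clause(s); 0 remain; assigned so far: [1, 2]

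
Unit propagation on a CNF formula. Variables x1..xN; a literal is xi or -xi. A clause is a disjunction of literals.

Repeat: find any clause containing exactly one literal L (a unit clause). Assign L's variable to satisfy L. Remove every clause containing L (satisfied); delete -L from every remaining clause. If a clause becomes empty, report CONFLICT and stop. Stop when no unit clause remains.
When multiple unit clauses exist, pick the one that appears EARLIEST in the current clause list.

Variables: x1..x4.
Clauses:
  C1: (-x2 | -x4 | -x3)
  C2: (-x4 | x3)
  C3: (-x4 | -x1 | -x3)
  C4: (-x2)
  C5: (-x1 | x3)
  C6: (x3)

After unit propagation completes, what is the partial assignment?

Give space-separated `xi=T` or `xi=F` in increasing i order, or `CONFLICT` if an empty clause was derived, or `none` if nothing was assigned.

unit clause [-2] forces x2=F; simplify:
  satisfied 2 clause(s); 4 remain; assigned so far: [2]
unit clause [3] forces x3=T; simplify:
  drop -3 from [-4, -1, -3] -> [-4, -1]
  satisfied 3 clause(s); 1 remain; assigned so far: [2, 3]

Answer: x2=F x3=T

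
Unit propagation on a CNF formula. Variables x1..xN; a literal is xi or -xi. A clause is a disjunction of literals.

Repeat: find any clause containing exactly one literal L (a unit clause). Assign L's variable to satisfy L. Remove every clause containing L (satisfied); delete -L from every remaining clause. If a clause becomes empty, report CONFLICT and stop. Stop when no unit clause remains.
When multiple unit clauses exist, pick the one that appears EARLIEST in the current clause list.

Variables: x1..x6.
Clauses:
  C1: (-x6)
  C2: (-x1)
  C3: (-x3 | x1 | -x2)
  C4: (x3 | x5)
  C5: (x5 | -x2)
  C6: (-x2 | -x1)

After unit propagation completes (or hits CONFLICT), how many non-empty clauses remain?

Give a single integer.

unit clause [-6] forces x6=F; simplify:
  satisfied 1 clause(s); 5 remain; assigned so far: [6]
unit clause [-1] forces x1=F; simplify:
  drop 1 from [-3, 1, -2] -> [-3, -2]
  satisfied 2 clause(s); 3 remain; assigned so far: [1, 6]

Answer: 3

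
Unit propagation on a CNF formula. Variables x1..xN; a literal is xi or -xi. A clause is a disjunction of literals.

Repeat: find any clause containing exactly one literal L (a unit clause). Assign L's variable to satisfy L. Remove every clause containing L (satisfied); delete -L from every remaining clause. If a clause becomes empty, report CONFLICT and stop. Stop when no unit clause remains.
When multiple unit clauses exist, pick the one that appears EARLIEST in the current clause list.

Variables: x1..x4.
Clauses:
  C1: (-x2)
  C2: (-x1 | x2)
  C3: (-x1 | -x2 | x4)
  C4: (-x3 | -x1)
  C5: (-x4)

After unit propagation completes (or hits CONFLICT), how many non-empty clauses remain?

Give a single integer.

Answer: 0

Derivation:
unit clause [-2] forces x2=F; simplify:
  drop 2 from [-1, 2] -> [-1]
  satisfied 2 clause(s); 3 remain; assigned so far: [2]
unit clause [-1] forces x1=F; simplify:
  satisfied 2 clause(s); 1 remain; assigned so far: [1, 2]
unit clause [-4] forces x4=F; simplify:
  satisfied 1 clause(s); 0 remain; assigned so far: [1, 2, 4]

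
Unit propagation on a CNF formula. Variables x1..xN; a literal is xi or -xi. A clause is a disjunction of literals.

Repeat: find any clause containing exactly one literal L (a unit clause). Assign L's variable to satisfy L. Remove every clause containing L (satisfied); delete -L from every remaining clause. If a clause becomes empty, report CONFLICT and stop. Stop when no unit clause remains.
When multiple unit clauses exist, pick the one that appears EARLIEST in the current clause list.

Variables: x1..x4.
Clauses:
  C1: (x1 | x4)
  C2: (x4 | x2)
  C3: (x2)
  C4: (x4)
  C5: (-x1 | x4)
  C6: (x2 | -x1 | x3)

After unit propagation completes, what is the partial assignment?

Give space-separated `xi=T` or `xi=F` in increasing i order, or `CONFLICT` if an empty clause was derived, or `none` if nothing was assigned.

unit clause [2] forces x2=T; simplify:
  satisfied 3 clause(s); 3 remain; assigned so far: [2]
unit clause [4] forces x4=T; simplify:
  satisfied 3 clause(s); 0 remain; assigned so far: [2, 4]

Answer: x2=T x4=T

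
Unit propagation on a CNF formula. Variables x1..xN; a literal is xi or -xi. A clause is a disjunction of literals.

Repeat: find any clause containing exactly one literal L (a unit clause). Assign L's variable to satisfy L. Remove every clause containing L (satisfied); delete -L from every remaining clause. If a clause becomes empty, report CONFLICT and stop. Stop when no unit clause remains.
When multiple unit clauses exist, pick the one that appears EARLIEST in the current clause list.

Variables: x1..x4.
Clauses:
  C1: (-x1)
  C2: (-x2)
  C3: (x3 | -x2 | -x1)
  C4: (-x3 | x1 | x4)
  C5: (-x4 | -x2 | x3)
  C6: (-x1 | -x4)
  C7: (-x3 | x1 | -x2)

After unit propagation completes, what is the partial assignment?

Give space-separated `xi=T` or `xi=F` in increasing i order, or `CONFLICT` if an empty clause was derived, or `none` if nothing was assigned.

Answer: x1=F x2=F

Derivation:
unit clause [-1] forces x1=F; simplify:
  drop 1 from [-3, 1, 4] -> [-3, 4]
  drop 1 from [-3, 1, -2] -> [-3, -2]
  satisfied 3 clause(s); 4 remain; assigned so far: [1]
unit clause [-2] forces x2=F; simplify:
  satisfied 3 clause(s); 1 remain; assigned so far: [1, 2]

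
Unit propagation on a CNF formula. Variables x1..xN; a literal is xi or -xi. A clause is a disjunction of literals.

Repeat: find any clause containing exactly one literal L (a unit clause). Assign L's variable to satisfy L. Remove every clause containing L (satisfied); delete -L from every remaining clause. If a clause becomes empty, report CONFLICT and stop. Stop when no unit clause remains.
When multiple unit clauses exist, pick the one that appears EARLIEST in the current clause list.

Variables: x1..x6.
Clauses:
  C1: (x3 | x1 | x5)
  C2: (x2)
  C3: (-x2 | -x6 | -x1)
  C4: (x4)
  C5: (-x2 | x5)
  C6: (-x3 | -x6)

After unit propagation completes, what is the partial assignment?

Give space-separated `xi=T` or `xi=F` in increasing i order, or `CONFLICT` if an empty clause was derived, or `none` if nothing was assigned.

unit clause [2] forces x2=T; simplify:
  drop -2 from [-2, -6, -1] -> [-6, -1]
  drop -2 from [-2, 5] -> [5]
  satisfied 1 clause(s); 5 remain; assigned so far: [2]
unit clause [4] forces x4=T; simplify:
  satisfied 1 clause(s); 4 remain; assigned so far: [2, 4]
unit clause [5] forces x5=T; simplify:
  satisfied 2 clause(s); 2 remain; assigned so far: [2, 4, 5]

Answer: x2=T x4=T x5=T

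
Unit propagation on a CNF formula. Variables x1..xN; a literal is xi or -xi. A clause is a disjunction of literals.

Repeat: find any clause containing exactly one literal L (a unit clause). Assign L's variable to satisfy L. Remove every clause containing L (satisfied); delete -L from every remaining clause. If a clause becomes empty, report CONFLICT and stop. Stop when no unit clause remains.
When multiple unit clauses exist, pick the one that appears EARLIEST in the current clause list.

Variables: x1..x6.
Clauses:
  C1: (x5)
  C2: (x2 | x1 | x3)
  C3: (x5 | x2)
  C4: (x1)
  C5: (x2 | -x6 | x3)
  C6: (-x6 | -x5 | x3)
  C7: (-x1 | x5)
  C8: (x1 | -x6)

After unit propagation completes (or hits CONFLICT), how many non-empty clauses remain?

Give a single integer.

Answer: 2

Derivation:
unit clause [5] forces x5=T; simplify:
  drop -5 from [-6, -5, 3] -> [-6, 3]
  satisfied 3 clause(s); 5 remain; assigned so far: [5]
unit clause [1] forces x1=T; simplify:
  satisfied 3 clause(s); 2 remain; assigned so far: [1, 5]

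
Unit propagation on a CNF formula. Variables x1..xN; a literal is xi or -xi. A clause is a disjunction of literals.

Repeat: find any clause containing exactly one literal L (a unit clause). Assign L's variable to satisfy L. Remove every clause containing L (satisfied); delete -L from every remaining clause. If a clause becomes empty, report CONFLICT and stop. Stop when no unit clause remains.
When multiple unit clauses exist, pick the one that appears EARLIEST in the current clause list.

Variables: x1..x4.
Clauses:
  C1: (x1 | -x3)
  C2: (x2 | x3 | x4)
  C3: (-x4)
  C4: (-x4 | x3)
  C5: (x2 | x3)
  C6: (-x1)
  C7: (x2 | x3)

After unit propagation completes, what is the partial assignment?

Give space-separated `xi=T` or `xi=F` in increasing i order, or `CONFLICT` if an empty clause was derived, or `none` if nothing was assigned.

Answer: x1=F x2=T x3=F x4=F

Derivation:
unit clause [-4] forces x4=F; simplify:
  drop 4 from [2, 3, 4] -> [2, 3]
  satisfied 2 clause(s); 5 remain; assigned so far: [4]
unit clause [-1] forces x1=F; simplify:
  drop 1 from [1, -3] -> [-3]
  satisfied 1 clause(s); 4 remain; assigned so far: [1, 4]
unit clause [-3] forces x3=F; simplify:
  drop 3 from [2, 3] -> [2]
  drop 3 from [2, 3] -> [2]
  drop 3 from [2, 3] -> [2]
  satisfied 1 clause(s); 3 remain; assigned so far: [1, 3, 4]
unit clause [2] forces x2=T; simplify:
  satisfied 3 clause(s); 0 remain; assigned so far: [1, 2, 3, 4]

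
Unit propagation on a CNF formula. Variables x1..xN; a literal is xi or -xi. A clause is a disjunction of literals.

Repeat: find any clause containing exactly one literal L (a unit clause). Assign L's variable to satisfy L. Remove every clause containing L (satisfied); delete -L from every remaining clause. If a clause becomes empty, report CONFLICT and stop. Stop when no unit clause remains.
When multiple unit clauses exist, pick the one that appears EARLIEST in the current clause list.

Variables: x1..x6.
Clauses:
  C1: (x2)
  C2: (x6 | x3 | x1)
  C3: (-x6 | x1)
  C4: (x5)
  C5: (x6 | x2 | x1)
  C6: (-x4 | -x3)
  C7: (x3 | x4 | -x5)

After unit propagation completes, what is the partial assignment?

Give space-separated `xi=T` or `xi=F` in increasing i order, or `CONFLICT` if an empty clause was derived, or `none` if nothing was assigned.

unit clause [2] forces x2=T; simplify:
  satisfied 2 clause(s); 5 remain; assigned so far: [2]
unit clause [5] forces x5=T; simplify:
  drop -5 from [3, 4, -5] -> [3, 4]
  satisfied 1 clause(s); 4 remain; assigned so far: [2, 5]

Answer: x2=T x5=T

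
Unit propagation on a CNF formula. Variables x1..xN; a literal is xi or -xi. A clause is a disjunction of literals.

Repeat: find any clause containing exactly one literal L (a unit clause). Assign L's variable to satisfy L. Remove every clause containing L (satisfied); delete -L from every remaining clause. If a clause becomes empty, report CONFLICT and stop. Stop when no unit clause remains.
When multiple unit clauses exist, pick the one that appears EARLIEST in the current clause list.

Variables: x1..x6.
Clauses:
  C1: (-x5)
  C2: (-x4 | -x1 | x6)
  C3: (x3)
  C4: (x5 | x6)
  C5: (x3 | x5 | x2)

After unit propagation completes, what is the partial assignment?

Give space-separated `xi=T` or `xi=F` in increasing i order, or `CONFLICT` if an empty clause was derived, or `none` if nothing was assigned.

unit clause [-5] forces x5=F; simplify:
  drop 5 from [5, 6] -> [6]
  drop 5 from [3, 5, 2] -> [3, 2]
  satisfied 1 clause(s); 4 remain; assigned so far: [5]
unit clause [3] forces x3=T; simplify:
  satisfied 2 clause(s); 2 remain; assigned so far: [3, 5]
unit clause [6] forces x6=T; simplify:
  satisfied 2 clause(s); 0 remain; assigned so far: [3, 5, 6]

Answer: x3=T x5=F x6=T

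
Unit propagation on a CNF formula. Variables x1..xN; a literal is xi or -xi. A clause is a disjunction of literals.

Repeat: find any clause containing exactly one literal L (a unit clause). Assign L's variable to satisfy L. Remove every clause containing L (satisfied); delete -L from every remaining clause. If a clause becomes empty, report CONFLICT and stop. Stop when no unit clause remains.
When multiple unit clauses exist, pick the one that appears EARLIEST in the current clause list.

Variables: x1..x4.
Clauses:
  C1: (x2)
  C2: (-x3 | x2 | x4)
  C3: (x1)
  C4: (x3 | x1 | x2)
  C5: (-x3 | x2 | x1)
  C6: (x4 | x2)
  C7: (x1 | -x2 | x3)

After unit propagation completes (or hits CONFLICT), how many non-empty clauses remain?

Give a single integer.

Answer: 0

Derivation:
unit clause [2] forces x2=T; simplify:
  drop -2 from [1, -2, 3] -> [1, 3]
  satisfied 5 clause(s); 2 remain; assigned so far: [2]
unit clause [1] forces x1=T; simplify:
  satisfied 2 clause(s); 0 remain; assigned so far: [1, 2]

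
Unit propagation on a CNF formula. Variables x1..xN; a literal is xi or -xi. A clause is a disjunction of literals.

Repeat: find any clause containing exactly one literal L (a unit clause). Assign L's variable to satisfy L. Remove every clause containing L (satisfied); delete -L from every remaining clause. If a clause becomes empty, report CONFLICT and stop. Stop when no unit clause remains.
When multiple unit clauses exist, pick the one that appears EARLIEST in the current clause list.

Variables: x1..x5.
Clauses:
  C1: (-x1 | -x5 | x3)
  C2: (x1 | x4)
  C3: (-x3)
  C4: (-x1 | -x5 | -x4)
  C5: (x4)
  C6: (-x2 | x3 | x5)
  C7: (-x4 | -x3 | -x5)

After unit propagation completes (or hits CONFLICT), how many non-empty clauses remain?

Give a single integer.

Answer: 3

Derivation:
unit clause [-3] forces x3=F; simplify:
  drop 3 from [-1, -5, 3] -> [-1, -5]
  drop 3 from [-2, 3, 5] -> [-2, 5]
  satisfied 2 clause(s); 5 remain; assigned so far: [3]
unit clause [4] forces x4=T; simplify:
  drop -4 from [-1, -5, -4] -> [-1, -5]
  satisfied 2 clause(s); 3 remain; assigned so far: [3, 4]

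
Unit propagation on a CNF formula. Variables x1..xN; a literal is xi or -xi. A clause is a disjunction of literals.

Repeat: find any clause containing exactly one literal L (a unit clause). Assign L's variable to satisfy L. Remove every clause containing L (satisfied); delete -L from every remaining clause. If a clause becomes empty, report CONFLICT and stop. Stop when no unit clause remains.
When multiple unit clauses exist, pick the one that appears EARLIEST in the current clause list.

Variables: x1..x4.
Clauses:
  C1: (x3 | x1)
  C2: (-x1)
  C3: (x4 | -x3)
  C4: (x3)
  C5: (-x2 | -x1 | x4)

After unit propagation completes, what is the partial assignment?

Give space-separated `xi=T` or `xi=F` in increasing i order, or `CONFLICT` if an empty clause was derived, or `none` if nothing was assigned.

Answer: x1=F x3=T x4=T

Derivation:
unit clause [-1] forces x1=F; simplify:
  drop 1 from [3, 1] -> [3]
  satisfied 2 clause(s); 3 remain; assigned so far: [1]
unit clause [3] forces x3=T; simplify:
  drop -3 from [4, -3] -> [4]
  satisfied 2 clause(s); 1 remain; assigned so far: [1, 3]
unit clause [4] forces x4=T; simplify:
  satisfied 1 clause(s); 0 remain; assigned so far: [1, 3, 4]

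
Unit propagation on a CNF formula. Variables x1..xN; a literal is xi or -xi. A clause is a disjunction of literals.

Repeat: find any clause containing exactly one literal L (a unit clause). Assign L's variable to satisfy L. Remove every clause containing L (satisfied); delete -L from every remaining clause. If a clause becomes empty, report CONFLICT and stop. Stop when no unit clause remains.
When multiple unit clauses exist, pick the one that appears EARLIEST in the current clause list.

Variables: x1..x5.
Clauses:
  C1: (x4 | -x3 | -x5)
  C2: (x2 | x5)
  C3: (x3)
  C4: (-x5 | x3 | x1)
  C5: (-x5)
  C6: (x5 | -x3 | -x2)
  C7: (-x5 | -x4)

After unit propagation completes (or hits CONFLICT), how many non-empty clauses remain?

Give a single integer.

Answer: 0

Derivation:
unit clause [3] forces x3=T; simplify:
  drop -3 from [4, -3, -5] -> [4, -5]
  drop -3 from [5, -3, -2] -> [5, -2]
  satisfied 2 clause(s); 5 remain; assigned so far: [3]
unit clause [-5] forces x5=F; simplify:
  drop 5 from [2, 5] -> [2]
  drop 5 from [5, -2] -> [-2]
  satisfied 3 clause(s); 2 remain; assigned so far: [3, 5]
unit clause [2] forces x2=T; simplify:
  drop -2 from [-2] -> [] (empty!)
  satisfied 1 clause(s); 1 remain; assigned so far: [2, 3, 5]
CONFLICT (empty clause)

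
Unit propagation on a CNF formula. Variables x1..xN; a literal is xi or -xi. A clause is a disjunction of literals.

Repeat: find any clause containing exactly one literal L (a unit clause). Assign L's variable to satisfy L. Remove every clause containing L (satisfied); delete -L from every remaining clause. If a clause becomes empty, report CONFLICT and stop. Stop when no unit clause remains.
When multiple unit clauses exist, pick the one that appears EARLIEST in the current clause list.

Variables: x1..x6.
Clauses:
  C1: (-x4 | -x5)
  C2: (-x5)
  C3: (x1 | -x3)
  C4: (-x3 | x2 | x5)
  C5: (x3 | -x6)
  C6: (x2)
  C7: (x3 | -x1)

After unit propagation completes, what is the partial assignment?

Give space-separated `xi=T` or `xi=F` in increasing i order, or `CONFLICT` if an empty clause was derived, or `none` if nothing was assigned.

unit clause [-5] forces x5=F; simplify:
  drop 5 from [-3, 2, 5] -> [-3, 2]
  satisfied 2 clause(s); 5 remain; assigned so far: [5]
unit clause [2] forces x2=T; simplify:
  satisfied 2 clause(s); 3 remain; assigned so far: [2, 5]

Answer: x2=T x5=F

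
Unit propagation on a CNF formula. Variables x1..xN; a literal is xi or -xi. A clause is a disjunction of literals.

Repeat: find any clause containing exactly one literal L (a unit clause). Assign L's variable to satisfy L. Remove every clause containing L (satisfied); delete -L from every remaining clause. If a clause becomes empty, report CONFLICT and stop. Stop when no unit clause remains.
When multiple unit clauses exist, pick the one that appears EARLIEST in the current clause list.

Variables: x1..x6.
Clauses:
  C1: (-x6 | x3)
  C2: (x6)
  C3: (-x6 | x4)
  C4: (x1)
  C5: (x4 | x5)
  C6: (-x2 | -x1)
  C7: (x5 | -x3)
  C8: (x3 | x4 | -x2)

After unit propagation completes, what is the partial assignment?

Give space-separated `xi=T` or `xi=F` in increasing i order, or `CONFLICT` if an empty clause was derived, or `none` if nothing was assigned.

Answer: x1=T x2=F x3=T x4=T x5=T x6=T

Derivation:
unit clause [6] forces x6=T; simplify:
  drop -6 from [-6, 3] -> [3]
  drop -6 from [-6, 4] -> [4]
  satisfied 1 clause(s); 7 remain; assigned so far: [6]
unit clause [3] forces x3=T; simplify:
  drop -3 from [5, -3] -> [5]
  satisfied 2 clause(s); 5 remain; assigned so far: [3, 6]
unit clause [4] forces x4=T; simplify:
  satisfied 2 clause(s); 3 remain; assigned so far: [3, 4, 6]
unit clause [1] forces x1=T; simplify:
  drop -1 from [-2, -1] -> [-2]
  satisfied 1 clause(s); 2 remain; assigned so far: [1, 3, 4, 6]
unit clause [-2] forces x2=F; simplify:
  satisfied 1 clause(s); 1 remain; assigned so far: [1, 2, 3, 4, 6]
unit clause [5] forces x5=T; simplify:
  satisfied 1 clause(s); 0 remain; assigned so far: [1, 2, 3, 4, 5, 6]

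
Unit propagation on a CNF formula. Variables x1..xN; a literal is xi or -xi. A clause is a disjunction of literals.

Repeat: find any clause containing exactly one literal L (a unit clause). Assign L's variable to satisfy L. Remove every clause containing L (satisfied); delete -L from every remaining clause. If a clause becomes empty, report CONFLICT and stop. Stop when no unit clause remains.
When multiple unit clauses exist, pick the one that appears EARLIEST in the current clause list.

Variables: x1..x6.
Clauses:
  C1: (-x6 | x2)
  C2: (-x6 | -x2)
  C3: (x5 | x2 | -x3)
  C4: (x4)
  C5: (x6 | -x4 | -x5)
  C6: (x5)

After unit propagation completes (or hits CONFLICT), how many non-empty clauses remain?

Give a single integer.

unit clause [4] forces x4=T; simplify:
  drop -4 from [6, -4, -5] -> [6, -5]
  satisfied 1 clause(s); 5 remain; assigned so far: [4]
unit clause [5] forces x5=T; simplify:
  drop -5 from [6, -5] -> [6]
  satisfied 2 clause(s); 3 remain; assigned so far: [4, 5]
unit clause [6] forces x6=T; simplify:
  drop -6 from [-6, 2] -> [2]
  drop -6 from [-6, -2] -> [-2]
  satisfied 1 clause(s); 2 remain; assigned so far: [4, 5, 6]
unit clause [2] forces x2=T; simplify:
  drop -2 from [-2] -> [] (empty!)
  satisfied 1 clause(s); 1 remain; assigned so far: [2, 4, 5, 6]
CONFLICT (empty clause)

Answer: 0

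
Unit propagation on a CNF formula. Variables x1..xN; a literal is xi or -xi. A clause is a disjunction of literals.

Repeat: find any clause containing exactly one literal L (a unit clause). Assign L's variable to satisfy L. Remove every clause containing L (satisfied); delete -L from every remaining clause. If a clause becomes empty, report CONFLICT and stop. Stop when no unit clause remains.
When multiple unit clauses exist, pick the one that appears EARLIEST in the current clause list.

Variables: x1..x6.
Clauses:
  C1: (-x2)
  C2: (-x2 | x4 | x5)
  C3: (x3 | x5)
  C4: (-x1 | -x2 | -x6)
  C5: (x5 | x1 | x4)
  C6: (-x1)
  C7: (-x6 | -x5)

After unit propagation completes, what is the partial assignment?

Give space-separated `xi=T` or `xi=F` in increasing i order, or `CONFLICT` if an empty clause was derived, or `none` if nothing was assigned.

unit clause [-2] forces x2=F; simplify:
  satisfied 3 clause(s); 4 remain; assigned so far: [2]
unit clause [-1] forces x1=F; simplify:
  drop 1 from [5, 1, 4] -> [5, 4]
  satisfied 1 clause(s); 3 remain; assigned so far: [1, 2]

Answer: x1=F x2=F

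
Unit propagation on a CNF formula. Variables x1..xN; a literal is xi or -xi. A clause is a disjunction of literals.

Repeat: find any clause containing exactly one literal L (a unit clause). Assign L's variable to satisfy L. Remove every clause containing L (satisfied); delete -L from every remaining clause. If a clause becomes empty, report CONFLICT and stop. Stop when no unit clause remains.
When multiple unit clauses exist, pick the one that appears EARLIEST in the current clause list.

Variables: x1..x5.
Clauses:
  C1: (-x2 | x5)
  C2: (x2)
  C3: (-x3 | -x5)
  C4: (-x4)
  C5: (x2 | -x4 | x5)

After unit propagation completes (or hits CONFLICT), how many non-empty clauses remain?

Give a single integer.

unit clause [2] forces x2=T; simplify:
  drop -2 from [-2, 5] -> [5]
  satisfied 2 clause(s); 3 remain; assigned so far: [2]
unit clause [5] forces x5=T; simplify:
  drop -5 from [-3, -5] -> [-3]
  satisfied 1 clause(s); 2 remain; assigned so far: [2, 5]
unit clause [-3] forces x3=F; simplify:
  satisfied 1 clause(s); 1 remain; assigned so far: [2, 3, 5]
unit clause [-4] forces x4=F; simplify:
  satisfied 1 clause(s); 0 remain; assigned so far: [2, 3, 4, 5]

Answer: 0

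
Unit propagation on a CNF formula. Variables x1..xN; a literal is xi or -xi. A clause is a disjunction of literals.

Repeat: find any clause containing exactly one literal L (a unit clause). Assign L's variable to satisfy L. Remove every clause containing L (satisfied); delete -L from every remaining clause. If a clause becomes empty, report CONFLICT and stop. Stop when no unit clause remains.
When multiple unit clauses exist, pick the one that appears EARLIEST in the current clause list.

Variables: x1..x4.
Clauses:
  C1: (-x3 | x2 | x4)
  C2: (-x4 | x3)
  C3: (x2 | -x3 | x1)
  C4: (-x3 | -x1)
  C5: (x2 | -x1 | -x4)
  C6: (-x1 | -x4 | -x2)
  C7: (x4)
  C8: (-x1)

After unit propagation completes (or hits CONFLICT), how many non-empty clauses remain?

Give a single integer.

Answer: 0

Derivation:
unit clause [4] forces x4=T; simplify:
  drop -4 from [-4, 3] -> [3]
  drop -4 from [2, -1, -4] -> [2, -1]
  drop -4 from [-1, -4, -2] -> [-1, -2]
  satisfied 2 clause(s); 6 remain; assigned so far: [4]
unit clause [3] forces x3=T; simplify:
  drop -3 from [2, -3, 1] -> [2, 1]
  drop -3 from [-3, -1] -> [-1]
  satisfied 1 clause(s); 5 remain; assigned so far: [3, 4]
unit clause [-1] forces x1=F; simplify:
  drop 1 from [2, 1] -> [2]
  satisfied 4 clause(s); 1 remain; assigned so far: [1, 3, 4]
unit clause [2] forces x2=T; simplify:
  satisfied 1 clause(s); 0 remain; assigned so far: [1, 2, 3, 4]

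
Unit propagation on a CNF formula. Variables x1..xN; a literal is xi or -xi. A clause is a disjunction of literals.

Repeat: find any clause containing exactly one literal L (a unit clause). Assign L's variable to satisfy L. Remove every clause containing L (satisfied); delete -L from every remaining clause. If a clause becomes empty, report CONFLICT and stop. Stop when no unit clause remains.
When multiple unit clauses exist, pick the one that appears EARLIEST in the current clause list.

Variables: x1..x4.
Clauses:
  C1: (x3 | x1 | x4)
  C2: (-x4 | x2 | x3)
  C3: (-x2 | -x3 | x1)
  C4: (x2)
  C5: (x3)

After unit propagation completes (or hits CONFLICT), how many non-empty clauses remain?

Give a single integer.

Answer: 0

Derivation:
unit clause [2] forces x2=T; simplify:
  drop -2 from [-2, -3, 1] -> [-3, 1]
  satisfied 2 clause(s); 3 remain; assigned so far: [2]
unit clause [3] forces x3=T; simplify:
  drop -3 from [-3, 1] -> [1]
  satisfied 2 clause(s); 1 remain; assigned so far: [2, 3]
unit clause [1] forces x1=T; simplify:
  satisfied 1 clause(s); 0 remain; assigned so far: [1, 2, 3]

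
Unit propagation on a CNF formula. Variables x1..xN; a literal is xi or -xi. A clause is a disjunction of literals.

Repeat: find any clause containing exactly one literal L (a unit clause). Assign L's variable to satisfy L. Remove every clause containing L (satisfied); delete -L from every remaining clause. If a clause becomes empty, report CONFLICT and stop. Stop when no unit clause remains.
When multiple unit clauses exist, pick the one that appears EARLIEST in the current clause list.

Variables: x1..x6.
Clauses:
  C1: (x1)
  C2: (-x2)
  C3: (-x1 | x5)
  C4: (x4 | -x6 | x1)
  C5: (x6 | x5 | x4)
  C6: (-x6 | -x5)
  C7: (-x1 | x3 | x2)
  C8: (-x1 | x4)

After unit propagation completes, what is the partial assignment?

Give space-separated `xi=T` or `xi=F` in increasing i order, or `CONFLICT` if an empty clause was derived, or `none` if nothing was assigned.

Answer: x1=T x2=F x3=T x4=T x5=T x6=F

Derivation:
unit clause [1] forces x1=T; simplify:
  drop -1 from [-1, 5] -> [5]
  drop -1 from [-1, 3, 2] -> [3, 2]
  drop -1 from [-1, 4] -> [4]
  satisfied 2 clause(s); 6 remain; assigned so far: [1]
unit clause [-2] forces x2=F; simplify:
  drop 2 from [3, 2] -> [3]
  satisfied 1 clause(s); 5 remain; assigned so far: [1, 2]
unit clause [5] forces x5=T; simplify:
  drop -5 from [-6, -5] -> [-6]
  satisfied 2 clause(s); 3 remain; assigned so far: [1, 2, 5]
unit clause [-6] forces x6=F; simplify:
  satisfied 1 clause(s); 2 remain; assigned so far: [1, 2, 5, 6]
unit clause [3] forces x3=T; simplify:
  satisfied 1 clause(s); 1 remain; assigned so far: [1, 2, 3, 5, 6]
unit clause [4] forces x4=T; simplify:
  satisfied 1 clause(s); 0 remain; assigned so far: [1, 2, 3, 4, 5, 6]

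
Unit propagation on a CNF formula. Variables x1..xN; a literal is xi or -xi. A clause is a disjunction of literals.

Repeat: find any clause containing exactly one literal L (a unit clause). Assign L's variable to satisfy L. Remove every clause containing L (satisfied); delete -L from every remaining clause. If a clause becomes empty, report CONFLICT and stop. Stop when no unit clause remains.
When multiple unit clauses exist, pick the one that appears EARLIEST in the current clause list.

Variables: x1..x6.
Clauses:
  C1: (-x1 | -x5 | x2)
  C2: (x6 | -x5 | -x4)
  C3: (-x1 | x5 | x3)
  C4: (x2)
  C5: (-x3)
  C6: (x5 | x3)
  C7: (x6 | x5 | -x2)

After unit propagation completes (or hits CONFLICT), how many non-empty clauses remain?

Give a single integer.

unit clause [2] forces x2=T; simplify:
  drop -2 from [6, 5, -2] -> [6, 5]
  satisfied 2 clause(s); 5 remain; assigned so far: [2]
unit clause [-3] forces x3=F; simplify:
  drop 3 from [-1, 5, 3] -> [-1, 5]
  drop 3 from [5, 3] -> [5]
  satisfied 1 clause(s); 4 remain; assigned so far: [2, 3]
unit clause [5] forces x5=T; simplify:
  drop -5 from [6, -5, -4] -> [6, -4]
  satisfied 3 clause(s); 1 remain; assigned so far: [2, 3, 5]

Answer: 1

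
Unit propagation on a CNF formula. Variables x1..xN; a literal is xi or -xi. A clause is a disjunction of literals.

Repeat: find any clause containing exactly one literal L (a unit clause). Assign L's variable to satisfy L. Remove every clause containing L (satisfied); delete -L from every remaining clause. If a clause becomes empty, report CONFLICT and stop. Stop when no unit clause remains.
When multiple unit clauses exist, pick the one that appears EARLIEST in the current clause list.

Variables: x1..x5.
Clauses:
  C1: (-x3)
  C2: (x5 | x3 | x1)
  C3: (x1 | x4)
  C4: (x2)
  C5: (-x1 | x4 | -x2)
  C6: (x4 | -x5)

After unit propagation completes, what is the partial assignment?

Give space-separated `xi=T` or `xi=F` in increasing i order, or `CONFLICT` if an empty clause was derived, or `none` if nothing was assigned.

Answer: x2=T x3=F

Derivation:
unit clause [-3] forces x3=F; simplify:
  drop 3 from [5, 3, 1] -> [5, 1]
  satisfied 1 clause(s); 5 remain; assigned so far: [3]
unit clause [2] forces x2=T; simplify:
  drop -2 from [-1, 4, -2] -> [-1, 4]
  satisfied 1 clause(s); 4 remain; assigned so far: [2, 3]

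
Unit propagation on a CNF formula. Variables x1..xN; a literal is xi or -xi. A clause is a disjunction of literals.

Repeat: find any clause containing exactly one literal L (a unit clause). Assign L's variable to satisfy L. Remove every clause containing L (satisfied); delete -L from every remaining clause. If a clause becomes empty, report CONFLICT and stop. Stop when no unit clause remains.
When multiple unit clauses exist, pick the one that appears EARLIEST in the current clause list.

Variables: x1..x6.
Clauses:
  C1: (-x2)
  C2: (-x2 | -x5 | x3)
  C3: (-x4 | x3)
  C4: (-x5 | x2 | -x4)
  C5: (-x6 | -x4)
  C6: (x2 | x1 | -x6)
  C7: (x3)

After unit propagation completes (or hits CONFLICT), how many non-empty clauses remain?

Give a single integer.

unit clause [-2] forces x2=F; simplify:
  drop 2 from [-5, 2, -4] -> [-5, -4]
  drop 2 from [2, 1, -6] -> [1, -6]
  satisfied 2 clause(s); 5 remain; assigned so far: [2]
unit clause [3] forces x3=T; simplify:
  satisfied 2 clause(s); 3 remain; assigned so far: [2, 3]

Answer: 3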